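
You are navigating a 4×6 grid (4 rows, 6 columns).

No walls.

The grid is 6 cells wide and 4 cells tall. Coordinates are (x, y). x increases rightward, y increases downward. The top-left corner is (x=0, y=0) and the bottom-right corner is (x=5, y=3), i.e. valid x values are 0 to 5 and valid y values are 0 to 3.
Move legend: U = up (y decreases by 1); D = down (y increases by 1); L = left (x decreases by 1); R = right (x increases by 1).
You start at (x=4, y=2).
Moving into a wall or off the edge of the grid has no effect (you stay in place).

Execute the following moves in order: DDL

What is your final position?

Answer: Final position: (x=3, y=3)

Derivation:
Start: (x=4, y=2)
  D (down): (x=4, y=2) -> (x=4, y=3)
  D (down): blocked, stay at (x=4, y=3)
  L (left): (x=4, y=3) -> (x=3, y=3)
Final: (x=3, y=3)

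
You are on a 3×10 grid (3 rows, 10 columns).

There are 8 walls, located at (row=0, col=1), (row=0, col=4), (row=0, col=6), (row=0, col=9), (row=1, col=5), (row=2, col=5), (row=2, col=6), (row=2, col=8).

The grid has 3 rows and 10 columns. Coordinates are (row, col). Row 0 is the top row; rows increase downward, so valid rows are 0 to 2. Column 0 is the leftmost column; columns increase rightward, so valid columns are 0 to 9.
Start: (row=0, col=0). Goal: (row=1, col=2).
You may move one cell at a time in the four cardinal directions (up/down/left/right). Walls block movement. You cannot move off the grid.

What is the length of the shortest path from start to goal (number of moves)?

BFS from (row=0, col=0) until reaching (row=1, col=2):
  Distance 0: (row=0, col=0)
  Distance 1: (row=1, col=0)
  Distance 2: (row=1, col=1), (row=2, col=0)
  Distance 3: (row=1, col=2), (row=2, col=1)  <- goal reached here
One shortest path (3 moves): (row=0, col=0) -> (row=1, col=0) -> (row=1, col=1) -> (row=1, col=2)

Answer: Shortest path length: 3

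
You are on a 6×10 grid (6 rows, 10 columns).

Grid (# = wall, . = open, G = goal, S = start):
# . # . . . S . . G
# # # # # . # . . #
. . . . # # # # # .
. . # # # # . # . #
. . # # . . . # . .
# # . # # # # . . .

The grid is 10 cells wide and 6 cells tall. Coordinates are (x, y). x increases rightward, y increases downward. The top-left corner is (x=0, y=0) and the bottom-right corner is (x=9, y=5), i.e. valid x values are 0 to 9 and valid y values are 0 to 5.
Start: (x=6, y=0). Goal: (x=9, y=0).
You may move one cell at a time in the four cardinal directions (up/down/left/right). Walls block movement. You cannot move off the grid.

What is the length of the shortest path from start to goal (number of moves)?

Answer: Shortest path length: 3

Derivation:
BFS from (x=6, y=0) until reaching (x=9, y=0):
  Distance 0: (x=6, y=0)
  Distance 1: (x=5, y=0), (x=7, y=0)
  Distance 2: (x=4, y=0), (x=8, y=0), (x=5, y=1), (x=7, y=1)
  Distance 3: (x=3, y=0), (x=9, y=0), (x=8, y=1)  <- goal reached here
One shortest path (3 moves): (x=6, y=0) -> (x=7, y=0) -> (x=8, y=0) -> (x=9, y=0)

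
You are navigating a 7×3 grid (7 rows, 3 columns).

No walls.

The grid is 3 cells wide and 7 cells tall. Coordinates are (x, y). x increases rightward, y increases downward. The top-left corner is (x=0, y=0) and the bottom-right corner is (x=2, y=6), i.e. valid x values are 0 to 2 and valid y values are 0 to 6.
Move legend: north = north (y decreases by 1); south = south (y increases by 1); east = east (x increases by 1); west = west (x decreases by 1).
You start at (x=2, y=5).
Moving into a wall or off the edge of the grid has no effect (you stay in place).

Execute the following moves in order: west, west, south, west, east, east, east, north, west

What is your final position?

Start: (x=2, y=5)
  west (west): (x=2, y=5) -> (x=1, y=5)
  west (west): (x=1, y=5) -> (x=0, y=5)
  south (south): (x=0, y=5) -> (x=0, y=6)
  west (west): blocked, stay at (x=0, y=6)
  east (east): (x=0, y=6) -> (x=1, y=6)
  east (east): (x=1, y=6) -> (x=2, y=6)
  east (east): blocked, stay at (x=2, y=6)
  north (north): (x=2, y=6) -> (x=2, y=5)
  west (west): (x=2, y=5) -> (x=1, y=5)
Final: (x=1, y=5)

Answer: Final position: (x=1, y=5)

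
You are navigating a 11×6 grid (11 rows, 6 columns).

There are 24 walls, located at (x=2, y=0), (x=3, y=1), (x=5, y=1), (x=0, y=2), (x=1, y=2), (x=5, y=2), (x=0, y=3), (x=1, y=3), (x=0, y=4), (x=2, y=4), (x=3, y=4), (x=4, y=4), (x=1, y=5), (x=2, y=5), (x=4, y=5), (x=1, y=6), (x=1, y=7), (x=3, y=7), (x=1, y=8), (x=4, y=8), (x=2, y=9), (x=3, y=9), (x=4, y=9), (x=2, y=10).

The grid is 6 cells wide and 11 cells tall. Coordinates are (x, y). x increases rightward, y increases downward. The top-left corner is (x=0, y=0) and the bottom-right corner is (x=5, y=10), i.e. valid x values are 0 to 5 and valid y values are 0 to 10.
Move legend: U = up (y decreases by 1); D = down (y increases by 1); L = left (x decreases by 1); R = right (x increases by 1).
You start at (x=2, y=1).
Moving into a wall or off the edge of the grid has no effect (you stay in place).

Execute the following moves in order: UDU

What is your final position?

Answer: Final position: (x=2, y=1)

Derivation:
Start: (x=2, y=1)
  U (up): blocked, stay at (x=2, y=1)
  D (down): (x=2, y=1) -> (x=2, y=2)
  U (up): (x=2, y=2) -> (x=2, y=1)
Final: (x=2, y=1)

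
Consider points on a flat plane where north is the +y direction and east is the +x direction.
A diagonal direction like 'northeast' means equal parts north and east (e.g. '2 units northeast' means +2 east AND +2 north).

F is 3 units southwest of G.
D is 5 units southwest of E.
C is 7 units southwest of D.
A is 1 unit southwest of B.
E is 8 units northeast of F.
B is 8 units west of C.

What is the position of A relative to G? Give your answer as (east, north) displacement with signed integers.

Place G at the origin (east=0, north=0).
  F is 3 units southwest of G: delta (east=-3, north=-3); F at (east=-3, north=-3).
  E is 8 units northeast of F: delta (east=+8, north=+8); E at (east=5, north=5).
  D is 5 units southwest of E: delta (east=-5, north=-5); D at (east=0, north=0).
  C is 7 units southwest of D: delta (east=-7, north=-7); C at (east=-7, north=-7).
  B is 8 units west of C: delta (east=-8, north=+0); B at (east=-15, north=-7).
  A is 1 unit southwest of B: delta (east=-1, north=-1); A at (east=-16, north=-8).
Therefore A relative to G: (east=-16, north=-8).

Answer: A is at (east=-16, north=-8) relative to G.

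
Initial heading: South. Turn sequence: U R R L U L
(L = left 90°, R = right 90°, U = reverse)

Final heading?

Start: South
  U (U-turn (180°)) -> North
  R (right (90° clockwise)) -> East
  R (right (90° clockwise)) -> South
  L (left (90° counter-clockwise)) -> East
  U (U-turn (180°)) -> West
  L (left (90° counter-clockwise)) -> South
Final: South

Answer: Final heading: South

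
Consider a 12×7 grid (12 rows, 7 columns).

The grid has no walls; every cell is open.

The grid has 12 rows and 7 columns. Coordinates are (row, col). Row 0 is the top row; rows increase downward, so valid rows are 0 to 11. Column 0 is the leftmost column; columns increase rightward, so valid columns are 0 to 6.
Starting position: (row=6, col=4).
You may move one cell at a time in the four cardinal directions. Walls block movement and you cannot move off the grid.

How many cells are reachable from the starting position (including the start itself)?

Answer: Reachable cells: 84

Derivation:
BFS flood-fill from (row=6, col=4):
  Distance 0: (row=6, col=4)
  Distance 1: (row=5, col=4), (row=6, col=3), (row=6, col=5), (row=7, col=4)
  Distance 2: (row=4, col=4), (row=5, col=3), (row=5, col=5), (row=6, col=2), (row=6, col=6), (row=7, col=3), (row=7, col=5), (row=8, col=4)
  Distance 3: (row=3, col=4), (row=4, col=3), (row=4, col=5), (row=5, col=2), (row=5, col=6), (row=6, col=1), (row=7, col=2), (row=7, col=6), (row=8, col=3), (row=8, col=5), (row=9, col=4)
  Distance 4: (row=2, col=4), (row=3, col=3), (row=3, col=5), (row=4, col=2), (row=4, col=6), (row=5, col=1), (row=6, col=0), (row=7, col=1), (row=8, col=2), (row=8, col=6), (row=9, col=3), (row=9, col=5), (row=10, col=4)
  Distance 5: (row=1, col=4), (row=2, col=3), (row=2, col=5), (row=3, col=2), (row=3, col=6), (row=4, col=1), (row=5, col=0), (row=7, col=0), (row=8, col=1), (row=9, col=2), (row=9, col=6), (row=10, col=3), (row=10, col=5), (row=11, col=4)
  Distance 6: (row=0, col=4), (row=1, col=3), (row=1, col=5), (row=2, col=2), (row=2, col=6), (row=3, col=1), (row=4, col=0), (row=8, col=0), (row=9, col=1), (row=10, col=2), (row=10, col=6), (row=11, col=3), (row=11, col=5)
  Distance 7: (row=0, col=3), (row=0, col=5), (row=1, col=2), (row=1, col=6), (row=2, col=1), (row=3, col=0), (row=9, col=0), (row=10, col=1), (row=11, col=2), (row=11, col=6)
  Distance 8: (row=0, col=2), (row=0, col=6), (row=1, col=1), (row=2, col=0), (row=10, col=0), (row=11, col=1)
  Distance 9: (row=0, col=1), (row=1, col=0), (row=11, col=0)
  Distance 10: (row=0, col=0)
Total reachable: 84 (grid has 84 open cells total)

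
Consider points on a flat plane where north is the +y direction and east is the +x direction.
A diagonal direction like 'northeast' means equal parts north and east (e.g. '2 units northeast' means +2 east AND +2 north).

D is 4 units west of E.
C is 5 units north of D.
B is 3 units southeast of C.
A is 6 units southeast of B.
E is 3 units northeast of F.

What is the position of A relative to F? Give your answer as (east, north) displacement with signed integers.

Answer: A is at (east=8, north=-1) relative to F.

Derivation:
Place F at the origin (east=0, north=0).
  E is 3 units northeast of F: delta (east=+3, north=+3); E at (east=3, north=3).
  D is 4 units west of E: delta (east=-4, north=+0); D at (east=-1, north=3).
  C is 5 units north of D: delta (east=+0, north=+5); C at (east=-1, north=8).
  B is 3 units southeast of C: delta (east=+3, north=-3); B at (east=2, north=5).
  A is 6 units southeast of B: delta (east=+6, north=-6); A at (east=8, north=-1).
Therefore A relative to F: (east=8, north=-1).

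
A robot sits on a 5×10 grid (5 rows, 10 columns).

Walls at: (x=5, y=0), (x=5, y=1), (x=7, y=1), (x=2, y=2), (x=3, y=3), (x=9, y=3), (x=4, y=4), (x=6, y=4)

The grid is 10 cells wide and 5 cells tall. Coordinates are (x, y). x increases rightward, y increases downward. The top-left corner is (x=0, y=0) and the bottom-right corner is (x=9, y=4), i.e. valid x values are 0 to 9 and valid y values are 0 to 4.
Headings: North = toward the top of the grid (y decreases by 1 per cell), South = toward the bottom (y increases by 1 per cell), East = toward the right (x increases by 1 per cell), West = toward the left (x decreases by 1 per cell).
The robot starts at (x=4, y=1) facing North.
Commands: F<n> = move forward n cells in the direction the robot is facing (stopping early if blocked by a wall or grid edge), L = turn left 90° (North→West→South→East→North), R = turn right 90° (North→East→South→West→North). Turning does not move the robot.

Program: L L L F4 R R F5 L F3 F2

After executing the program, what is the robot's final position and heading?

Start: (x=4, y=1), facing North
  L: turn left, now facing West
  L: turn left, now facing South
  L: turn left, now facing East
  F4: move forward 0/4 (blocked), now at (x=4, y=1)
  R: turn right, now facing South
  R: turn right, now facing West
  F5: move forward 4/5 (blocked), now at (x=0, y=1)
  L: turn left, now facing South
  F3: move forward 3, now at (x=0, y=4)
  F2: move forward 0/2 (blocked), now at (x=0, y=4)
Final: (x=0, y=4), facing South

Answer: Final position: (x=0, y=4), facing South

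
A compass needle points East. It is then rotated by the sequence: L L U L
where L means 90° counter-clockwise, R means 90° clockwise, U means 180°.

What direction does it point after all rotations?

Answer: Final heading: North

Derivation:
Start: East
  L (left (90° counter-clockwise)) -> North
  L (left (90° counter-clockwise)) -> West
  U (U-turn (180°)) -> East
  L (left (90° counter-clockwise)) -> North
Final: North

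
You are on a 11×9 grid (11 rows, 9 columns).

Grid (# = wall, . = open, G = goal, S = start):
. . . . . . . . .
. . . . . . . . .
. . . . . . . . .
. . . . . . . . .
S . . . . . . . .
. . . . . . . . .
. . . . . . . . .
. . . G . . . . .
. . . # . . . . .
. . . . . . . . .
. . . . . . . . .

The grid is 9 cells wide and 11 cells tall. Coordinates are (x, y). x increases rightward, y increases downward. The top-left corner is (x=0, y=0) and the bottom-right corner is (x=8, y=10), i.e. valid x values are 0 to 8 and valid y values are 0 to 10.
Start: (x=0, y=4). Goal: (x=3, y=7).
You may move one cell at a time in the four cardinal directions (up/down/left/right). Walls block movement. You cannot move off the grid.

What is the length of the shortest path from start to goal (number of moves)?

Answer: Shortest path length: 6

Derivation:
BFS from (x=0, y=4) until reaching (x=3, y=7):
  Distance 0: (x=0, y=4)
  Distance 1: (x=0, y=3), (x=1, y=4), (x=0, y=5)
  Distance 2: (x=0, y=2), (x=1, y=3), (x=2, y=4), (x=1, y=5), (x=0, y=6)
  Distance 3: (x=0, y=1), (x=1, y=2), (x=2, y=3), (x=3, y=4), (x=2, y=5), (x=1, y=6), (x=0, y=7)
  Distance 4: (x=0, y=0), (x=1, y=1), (x=2, y=2), (x=3, y=3), (x=4, y=4), (x=3, y=5), (x=2, y=6), (x=1, y=7), (x=0, y=8)
  Distance 5: (x=1, y=0), (x=2, y=1), (x=3, y=2), (x=4, y=3), (x=5, y=4), (x=4, y=5), (x=3, y=6), (x=2, y=7), (x=1, y=8), (x=0, y=9)
  Distance 6: (x=2, y=0), (x=3, y=1), (x=4, y=2), (x=5, y=3), (x=6, y=4), (x=5, y=5), (x=4, y=6), (x=3, y=7), (x=2, y=8), (x=1, y=9), (x=0, y=10)  <- goal reached here
One shortest path (6 moves): (x=0, y=4) -> (x=1, y=4) -> (x=2, y=4) -> (x=3, y=4) -> (x=3, y=5) -> (x=3, y=6) -> (x=3, y=7)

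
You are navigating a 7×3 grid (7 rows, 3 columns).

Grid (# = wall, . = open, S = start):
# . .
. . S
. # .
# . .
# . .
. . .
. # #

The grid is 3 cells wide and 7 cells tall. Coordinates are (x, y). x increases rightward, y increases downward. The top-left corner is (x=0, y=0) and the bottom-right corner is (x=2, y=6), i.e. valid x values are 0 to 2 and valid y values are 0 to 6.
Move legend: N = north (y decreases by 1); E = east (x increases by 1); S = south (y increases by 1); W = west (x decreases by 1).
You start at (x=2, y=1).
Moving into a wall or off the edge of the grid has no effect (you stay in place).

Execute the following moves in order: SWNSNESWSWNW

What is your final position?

Answer: Final position: (x=1, y=3)

Derivation:
Start: (x=2, y=1)
  S (south): (x=2, y=1) -> (x=2, y=2)
  W (west): blocked, stay at (x=2, y=2)
  N (north): (x=2, y=2) -> (x=2, y=1)
  S (south): (x=2, y=1) -> (x=2, y=2)
  N (north): (x=2, y=2) -> (x=2, y=1)
  E (east): blocked, stay at (x=2, y=1)
  S (south): (x=2, y=1) -> (x=2, y=2)
  W (west): blocked, stay at (x=2, y=2)
  S (south): (x=2, y=2) -> (x=2, y=3)
  W (west): (x=2, y=3) -> (x=1, y=3)
  N (north): blocked, stay at (x=1, y=3)
  W (west): blocked, stay at (x=1, y=3)
Final: (x=1, y=3)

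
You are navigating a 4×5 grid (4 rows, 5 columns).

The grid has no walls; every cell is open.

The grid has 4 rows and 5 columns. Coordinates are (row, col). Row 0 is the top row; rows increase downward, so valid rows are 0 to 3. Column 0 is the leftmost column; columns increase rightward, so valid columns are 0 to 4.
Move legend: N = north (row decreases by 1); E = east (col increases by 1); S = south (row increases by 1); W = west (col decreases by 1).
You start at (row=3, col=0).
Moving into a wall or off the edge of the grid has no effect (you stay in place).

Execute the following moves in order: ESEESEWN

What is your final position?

Answer: Final position: (row=2, col=3)

Derivation:
Start: (row=3, col=0)
  E (east): (row=3, col=0) -> (row=3, col=1)
  S (south): blocked, stay at (row=3, col=1)
  E (east): (row=3, col=1) -> (row=3, col=2)
  E (east): (row=3, col=2) -> (row=3, col=3)
  S (south): blocked, stay at (row=3, col=3)
  E (east): (row=3, col=3) -> (row=3, col=4)
  W (west): (row=3, col=4) -> (row=3, col=3)
  N (north): (row=3, col=3) -> (row=2, col=3)
Final: (row=2, col=3)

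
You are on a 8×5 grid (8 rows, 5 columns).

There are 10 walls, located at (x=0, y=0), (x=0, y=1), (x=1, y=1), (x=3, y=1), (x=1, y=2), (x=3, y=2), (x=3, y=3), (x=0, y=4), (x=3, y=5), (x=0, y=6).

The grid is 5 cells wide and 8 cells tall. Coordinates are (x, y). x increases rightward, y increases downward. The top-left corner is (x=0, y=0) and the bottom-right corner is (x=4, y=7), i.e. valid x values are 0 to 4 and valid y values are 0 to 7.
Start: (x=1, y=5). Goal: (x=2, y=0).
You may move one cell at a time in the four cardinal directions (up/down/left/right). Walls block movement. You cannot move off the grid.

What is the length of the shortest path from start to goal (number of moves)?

Answer: Shortest path length: 6

Derivation:
BFS from (x=1, y=5) until reaching (x=2, y=0):
  Distance 0: (x=1, y=5)
  Distance 1: (x=1, y=4), (x=0, y=5), (x=2, y=5), (x=1, y=6)
  Distance 2: (x=1, y=3), (x=2, y=4), (x=2, y=6), (x=1, y=7)
  Distance 3: (x=0, y=3), (x=2, y=3), (x=3, y=4), (x=3, y=6), (x=0, y=7), (x=2, y=7)
  Distance 4: (x=0, y=2), (x=2, y=2), (x=4, y=4), (x=4, y=6), (x=3, y=7)
  Distance 5: (x=2, y=1), (x=4, y=3), (x=4, y=5), (x=4, y=7)
  Distance 6: (x=2, y=0), (x=4, y=2)  <- goal reached here
One shortest path (6 moves): (x=1, y=5) -> (x=2, y=5) -> (x=2, y=4) -> (x=2, y=3) -> (x=2, y=2) -> (x=2, y=1) -> (x=2, y=0)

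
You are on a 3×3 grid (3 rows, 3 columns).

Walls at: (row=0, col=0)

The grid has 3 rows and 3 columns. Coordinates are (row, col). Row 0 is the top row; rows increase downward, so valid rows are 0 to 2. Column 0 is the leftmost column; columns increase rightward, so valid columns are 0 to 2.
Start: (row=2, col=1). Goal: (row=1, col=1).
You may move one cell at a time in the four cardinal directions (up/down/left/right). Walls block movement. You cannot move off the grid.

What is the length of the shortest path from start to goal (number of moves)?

Answer: Shortest path length: 1

Derivation:
BFS from (row=2, col=1) until reaching (row=1, col=1):
  Distance 0: (row=2, col=1)
  Distance 1: (row=1, col=1), (row=2, col=0), (row=2, col=2)  <- goal reached here
One shortest path (1 moves): (row=2, col=1) -> (row=1, col=1)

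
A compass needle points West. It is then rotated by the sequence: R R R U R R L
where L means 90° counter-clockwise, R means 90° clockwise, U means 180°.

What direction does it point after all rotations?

Answer: Final heading: East

Derivation:
Start: West
  R (right (90° clockwise)) -> North
  R (right (90° clockwise)) -> East
  R (right (90° clockwise)) -> South
  U (U-turn (180°)) -> North
  R (right (90° clockwise)) -> East
  R (right (90° clockwise)) -> South
  L (left (90° counter-clockwise)) -> East
Final: East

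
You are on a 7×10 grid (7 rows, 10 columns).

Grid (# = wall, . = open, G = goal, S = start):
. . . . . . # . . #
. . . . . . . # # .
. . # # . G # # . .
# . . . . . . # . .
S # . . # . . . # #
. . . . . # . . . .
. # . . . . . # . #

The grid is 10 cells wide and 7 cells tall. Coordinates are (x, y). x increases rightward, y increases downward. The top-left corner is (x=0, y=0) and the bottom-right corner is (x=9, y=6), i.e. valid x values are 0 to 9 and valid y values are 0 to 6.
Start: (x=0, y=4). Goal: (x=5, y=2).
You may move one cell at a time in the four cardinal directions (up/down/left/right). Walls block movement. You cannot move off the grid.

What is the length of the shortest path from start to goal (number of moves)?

Answer: Shortest path length: 9

Derivation:
BFS from (x=0, y=4) until reaching (x=5, y=2):
  Distance 0: (x=0, y=4)
  Distance 1: (x=0, y=5)
  Distance 2: (x=1, y=5), (x=0, y=6)
  Distance 3: (x=2, y=5)
  Distance 4: (x=2, y=4), (x=3, y=5), (x=2, y=6)
  Distance 5: (x=2, y=3), (x=3, y=4), (x=4, y=5), (x=3, y=6)
  Distance 6: (x=1, y=3), (x=3, y=3), (x=4, y=6)
  Distance 7: (x=1, y=2), (x=4, y=3), (x=5, y=6)
  Distance 8: (x=1, y=1), (x=0, y=2), (x=4, y=2), (x=5, y=3), (x=6, y=6)
  Distance 9: (x=1, y=0), (x=0, y=1), (x=2, y=1), (x=4, y=1), (x=5, y=2), (x=6, y=3), (x=5, y=4), (x=6, y=5)  <- goal reached here
One shortest path (9 moves): (x=0, y=4) -> (x=0, y=5) -> (x=1, y=5) -> (x=2, y=5) -> (x=3, y=5) -> (x=3, y=4) -> (x=3, y=3) -> (x=4, y=3) -> (x=5, y=3) -> (x=5, y=2)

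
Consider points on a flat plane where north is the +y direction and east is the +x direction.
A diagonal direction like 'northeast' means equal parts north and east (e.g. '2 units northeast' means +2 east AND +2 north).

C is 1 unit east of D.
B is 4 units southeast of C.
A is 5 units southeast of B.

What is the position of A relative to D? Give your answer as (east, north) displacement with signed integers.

Answer: A is at (east=10, north=-9) relative to D.

Derivation:
Place D at the origin (east=0, north=0).
  C is 1 unit east of D: delta (east=+1, north=+0); C at (east=1, north=0).
  B is 4 units southeast of C: delta (east=+4, north=-4); B at (east=5, north=-4).
  A is 5 units southeast of B: delta (east=+5, north=-5); A at (east=10, north=-9).
Therefore A relative to D: (east=10, north=-9).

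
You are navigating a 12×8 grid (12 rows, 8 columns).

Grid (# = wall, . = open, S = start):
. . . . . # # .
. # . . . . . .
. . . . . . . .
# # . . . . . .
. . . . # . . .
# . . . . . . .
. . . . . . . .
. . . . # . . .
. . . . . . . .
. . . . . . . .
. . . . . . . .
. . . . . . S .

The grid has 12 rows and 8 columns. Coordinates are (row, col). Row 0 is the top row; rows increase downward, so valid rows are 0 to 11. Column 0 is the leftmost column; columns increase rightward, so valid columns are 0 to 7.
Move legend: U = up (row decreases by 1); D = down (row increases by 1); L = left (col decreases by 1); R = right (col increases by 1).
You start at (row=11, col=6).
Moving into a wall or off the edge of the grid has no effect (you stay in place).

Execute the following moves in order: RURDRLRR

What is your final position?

Start: (row=11, col=6)
  R (right): (row=11, col=6) -> (row=11, col=7)
  U (up): (row=11, col=7) -> (row=10, col=7)
  R (right): blocked, stay at (row=10, col=7)
  D (down): (row=10, col=7) -> (row=11, col=7)
  R (right): blocked, stay at (row=11, col=7)
  L (left): (row=11, col=7) -> (row=11, col=6)
  R (right): (row=11, col=6) -> (row=11, col=7)
  R (right): blocked, stay at (row=11, col=7)
Final: (row=11, col=7)

Answer: Final position: (row=11, col=7)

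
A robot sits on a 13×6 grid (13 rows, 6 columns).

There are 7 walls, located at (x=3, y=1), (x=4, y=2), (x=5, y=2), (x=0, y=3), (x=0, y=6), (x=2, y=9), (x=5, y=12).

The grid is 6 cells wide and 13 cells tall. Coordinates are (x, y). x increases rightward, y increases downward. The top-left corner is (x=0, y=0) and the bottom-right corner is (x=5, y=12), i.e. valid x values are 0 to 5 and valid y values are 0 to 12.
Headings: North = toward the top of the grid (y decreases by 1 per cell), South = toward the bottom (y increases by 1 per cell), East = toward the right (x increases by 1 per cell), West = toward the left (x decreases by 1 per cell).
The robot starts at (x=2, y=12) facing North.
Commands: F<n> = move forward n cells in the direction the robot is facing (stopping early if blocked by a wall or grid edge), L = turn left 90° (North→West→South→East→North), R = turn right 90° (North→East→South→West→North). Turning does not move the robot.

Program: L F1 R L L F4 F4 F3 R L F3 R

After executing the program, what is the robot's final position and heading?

Answer: Final position: (x=1, y=12), facing West

Derivation:
Start: (x=2, y=12), facing North
  L: turn left, now facing West
  F1: move forward 1, now at (x=1, y=12)
  R: turn right, now facing North
  L: turn left, now facing West
  L: turn left, now facing South
  F4: move forward 0/4 (blocked), now at (x=1, y=12)
  F4: move forward 0/4 (blocked), now at (x=1, y=12)
  F3: move forward 0/3 (blocked), now at (x=1, y=12)
  R: turn right, now facing West
  L: turn left, now facing South
  F3: move forward 0/3 (blocked), now at (x=1, y=12)
  R: turn right, now facing West
Final: (x=1, y=12), facing West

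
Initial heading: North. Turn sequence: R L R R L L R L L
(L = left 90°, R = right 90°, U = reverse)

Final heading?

Start: North
  R (right (90° clockwise)) -> East
  L (left (90° counter-clockwise)) -> North
  R (right (90° clockwise)) -> East
  R (right (90° clockwise)) -> South
  L (left (90° counter-clockwise)) -> East
  L (left (90° counter-clockwise)) -> North
  R (right (90° clockwise)) -> East
  L (left (90° counter-clockwise)) -> North
  L (left (90° counter-clockwise)) -> West
Final: West

Answer: Final heading: West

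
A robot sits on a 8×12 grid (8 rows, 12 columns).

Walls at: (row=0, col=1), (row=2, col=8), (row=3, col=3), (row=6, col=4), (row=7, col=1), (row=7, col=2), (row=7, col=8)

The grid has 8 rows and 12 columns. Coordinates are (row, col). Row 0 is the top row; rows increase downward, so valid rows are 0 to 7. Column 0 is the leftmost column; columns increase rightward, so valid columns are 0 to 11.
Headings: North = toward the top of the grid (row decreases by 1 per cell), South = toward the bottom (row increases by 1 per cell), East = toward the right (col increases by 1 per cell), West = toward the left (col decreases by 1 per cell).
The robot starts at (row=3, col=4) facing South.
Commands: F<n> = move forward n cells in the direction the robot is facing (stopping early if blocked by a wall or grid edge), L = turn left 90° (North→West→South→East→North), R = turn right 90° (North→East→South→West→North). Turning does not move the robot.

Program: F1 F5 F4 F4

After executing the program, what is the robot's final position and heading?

Start: (row=3, col=4), facing South
  F1: move forward 1, now at (row=4, col=4)
  F5: move forward 1/5 (blocked), now at (row=5, col=4)
  F4: move forward 0/4 (blocked), now at (row=5, col=4)
  F4: move forward 0/4 (blocked), now at (row=5, col=4)
Final: (row=5, col=4), facing South

Answer: Final position: (row=5, col=4), facing South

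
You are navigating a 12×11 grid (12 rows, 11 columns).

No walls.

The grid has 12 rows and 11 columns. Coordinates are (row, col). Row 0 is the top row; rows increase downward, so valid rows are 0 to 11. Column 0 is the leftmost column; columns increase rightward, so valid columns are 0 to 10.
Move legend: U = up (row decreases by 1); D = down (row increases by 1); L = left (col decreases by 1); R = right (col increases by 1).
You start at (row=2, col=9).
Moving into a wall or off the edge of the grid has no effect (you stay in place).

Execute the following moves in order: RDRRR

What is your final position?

Start: (row=2, col=9)
  R (right): (row=2, col=9) -> (row=2, col=10)
  D (down): (row=2, col=10) -> (row=3, col=10)
  [×3]R (right): blocked, stay at (row=3, col=10)
Final: (row=3, col=10)

Answer: Final position: (row=3, col=10)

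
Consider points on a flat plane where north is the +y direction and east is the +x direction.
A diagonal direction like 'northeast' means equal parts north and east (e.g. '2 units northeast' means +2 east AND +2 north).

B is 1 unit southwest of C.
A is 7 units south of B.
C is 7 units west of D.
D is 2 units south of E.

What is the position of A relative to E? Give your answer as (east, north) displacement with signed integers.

Answer: A is at (east=-8, north=-10) relative to E.

Derivation:
Place E at the origin (east=0, north=0).
  D is 2 units south of E: delta (east=+0, north=-2); D at (east=0, north=-2).
  C is 7 units west of D: delta (east=-7, north=+0); C at (east=-7, north=-2).
  B is 1 unit southwest of C: delta (east=-1, north=-1); B at (east=-8, north=-3).
  A is 7 units south of B: delta (east=+0, north=-7); A at (east=-8, north=-10).
Therefore A relative to E: (east=-8, north=-10).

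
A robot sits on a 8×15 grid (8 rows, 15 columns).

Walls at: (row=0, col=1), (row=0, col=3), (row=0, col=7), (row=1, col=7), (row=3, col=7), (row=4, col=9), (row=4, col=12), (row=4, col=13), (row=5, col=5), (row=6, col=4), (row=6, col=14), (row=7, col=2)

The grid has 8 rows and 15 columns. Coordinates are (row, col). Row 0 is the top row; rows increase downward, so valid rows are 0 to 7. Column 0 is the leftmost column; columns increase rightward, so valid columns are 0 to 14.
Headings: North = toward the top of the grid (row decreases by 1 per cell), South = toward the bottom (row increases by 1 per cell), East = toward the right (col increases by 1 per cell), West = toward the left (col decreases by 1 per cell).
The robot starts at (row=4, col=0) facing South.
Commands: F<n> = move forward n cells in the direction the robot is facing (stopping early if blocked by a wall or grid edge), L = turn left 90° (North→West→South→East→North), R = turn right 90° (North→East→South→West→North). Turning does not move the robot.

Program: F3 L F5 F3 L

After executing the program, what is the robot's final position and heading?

Start: (row=4, col=0), facing South
  F3: move forward 3, now at (row=7, col=0)
  L: turn left, now facing East
  F5: move forward 1/5 (blocked), now at (row=7, col=1)
  F3: move forward 0/3 (blocked), now at (row=7, col=1)
  L: turn left, now facing North
Final: (row=7, col=1), facing North

Answer: Final position: (row=7, col=1), facing North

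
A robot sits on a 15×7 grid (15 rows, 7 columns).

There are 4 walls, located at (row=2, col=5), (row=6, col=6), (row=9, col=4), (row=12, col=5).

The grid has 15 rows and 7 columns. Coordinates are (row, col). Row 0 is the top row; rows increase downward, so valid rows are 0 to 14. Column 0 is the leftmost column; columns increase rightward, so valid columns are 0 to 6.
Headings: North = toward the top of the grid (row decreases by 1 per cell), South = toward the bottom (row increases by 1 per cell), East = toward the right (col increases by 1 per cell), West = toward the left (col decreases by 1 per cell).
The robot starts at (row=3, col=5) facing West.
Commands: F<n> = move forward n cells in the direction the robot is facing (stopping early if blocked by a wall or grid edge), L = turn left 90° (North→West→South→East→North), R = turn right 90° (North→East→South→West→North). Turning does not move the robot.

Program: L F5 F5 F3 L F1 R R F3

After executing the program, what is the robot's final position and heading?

Answer: Final position: (row=11, col=3), facing West

Derivation:
Start: (row=3, col=5), facing West
  L: turn left, now facing South
  F5: move forward 5, now at (row=8, col=5)
  F5: move forward 3/5 (blocked), now at (row=11, col=5)
  F3: move forward 0/3 (blocked), now at (row=11, col=5)
  L: turn left, now facing East
  F1: move forward 1, now at (row=11, col=6)
  R: turn right, now facing South
  R: turn right, now facing West
  F3: move forward 3, now at (row=11, col=3)
Final: (row=11, col=3), facing West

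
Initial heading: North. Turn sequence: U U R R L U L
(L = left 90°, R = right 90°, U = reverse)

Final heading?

Start: North
  U (U-turn (180°)) -> South
  U (U-turn (180°)) -> North
  R (right (90° clockwise)) -> East
  R (right (90° clockwise)) -> South
  L (left (90° counter-clockwise)) -> East
  U (U-turn (180°)) -> West
  L (left (90° counter-clockwise)) -> South
Final: South

Answer: Final heading: South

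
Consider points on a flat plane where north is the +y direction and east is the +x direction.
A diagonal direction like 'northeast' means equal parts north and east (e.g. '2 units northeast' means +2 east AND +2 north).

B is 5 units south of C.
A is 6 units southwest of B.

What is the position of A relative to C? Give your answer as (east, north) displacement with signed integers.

Answer: A is at (east=-6, north=-11) relative to C.

Derivation:
Place C at the origin (east=0, north=0).
  B is 5 units south of C: delta (east=+0, north=-5); B at (east=0, north=-5).
  A is 6 units southwest of B: delta (east=-6, north=-6); A at (east=-6, north=-11).
Therefore A relative to C: (east=-6, north=-11).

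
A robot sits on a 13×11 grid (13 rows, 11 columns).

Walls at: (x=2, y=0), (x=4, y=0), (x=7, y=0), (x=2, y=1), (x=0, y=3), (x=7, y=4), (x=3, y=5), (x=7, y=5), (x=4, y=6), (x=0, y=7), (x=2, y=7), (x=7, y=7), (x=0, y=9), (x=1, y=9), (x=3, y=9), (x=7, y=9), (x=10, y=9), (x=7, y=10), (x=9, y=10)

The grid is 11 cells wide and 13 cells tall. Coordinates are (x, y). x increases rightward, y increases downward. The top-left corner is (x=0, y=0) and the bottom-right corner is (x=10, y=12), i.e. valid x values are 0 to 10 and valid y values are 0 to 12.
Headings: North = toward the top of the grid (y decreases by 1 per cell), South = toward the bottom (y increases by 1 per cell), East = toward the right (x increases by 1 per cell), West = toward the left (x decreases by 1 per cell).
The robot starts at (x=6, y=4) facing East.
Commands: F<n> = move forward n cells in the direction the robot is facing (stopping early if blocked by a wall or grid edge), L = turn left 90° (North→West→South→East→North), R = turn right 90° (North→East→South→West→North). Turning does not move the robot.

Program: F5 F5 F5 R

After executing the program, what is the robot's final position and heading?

Start: (x=6, y=4), facing East
  [×3]F5: move forward 0/5 (blocked), now at (x=6, y=4)
  R: turn right, now facing South
Final: (x=6, y=4), facing South

Answer: Final position: (x=6, y=4), facing South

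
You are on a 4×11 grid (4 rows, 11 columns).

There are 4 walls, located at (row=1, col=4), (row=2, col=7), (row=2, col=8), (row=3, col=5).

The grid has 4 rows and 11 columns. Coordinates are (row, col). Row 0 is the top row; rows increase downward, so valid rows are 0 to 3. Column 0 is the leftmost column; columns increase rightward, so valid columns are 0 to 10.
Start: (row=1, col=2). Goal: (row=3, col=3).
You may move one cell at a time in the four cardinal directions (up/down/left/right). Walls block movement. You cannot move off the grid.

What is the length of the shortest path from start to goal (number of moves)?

BFS from (row=1, col=2) until reaching (row=3, col=3):
  Distance 0: (row=1, col=2)
  Distance 1: (row=0, col=2), (row=1, col=1), (row=1, col=3), (row=2, col=2)
  Distance 2: (row=0, col=1), (row=0, col=3), (row=1, col=0), (row=2, col=1), (row=2, col=3), (row=3, col=2)
  Distance 3: (row=0, col=0), (row=0, col=4), (row=2, col=0), (row=2, col=4), (row=3, col=1), (row=3, col=3)  <- goal reached here
One shortest path (3 moves): (row=1, col=2) -> (row=1, col=3) -> (row=2, col=3) -> (row=3, col=3)

Answer: Shortest path length: 3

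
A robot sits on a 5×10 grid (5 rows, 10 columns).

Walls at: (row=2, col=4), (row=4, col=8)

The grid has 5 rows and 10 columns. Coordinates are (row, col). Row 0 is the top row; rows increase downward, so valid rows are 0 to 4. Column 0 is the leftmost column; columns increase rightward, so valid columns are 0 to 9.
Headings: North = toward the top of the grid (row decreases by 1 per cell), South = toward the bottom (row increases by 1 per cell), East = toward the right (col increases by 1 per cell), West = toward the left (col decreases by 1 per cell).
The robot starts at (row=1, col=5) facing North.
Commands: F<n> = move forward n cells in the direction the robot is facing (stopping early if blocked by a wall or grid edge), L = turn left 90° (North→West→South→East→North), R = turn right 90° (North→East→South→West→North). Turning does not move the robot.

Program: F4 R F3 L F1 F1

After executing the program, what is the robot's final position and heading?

Start: (row=1, col=5), facing North
  F4: move forward 1/4 (blocked), now at (row=0, col=5)
  R: turn right, now facing East
  F3: move forward 3, now at (row=0, col=8)
  L: turn left, now facing North
  F1: move forward 0/1 (blocked), now at (row=0, col=8)
  F1: move forward 0/1 (blocked), now at (row=0, col=8)
Final: (row=0, col=8), facing North

Answer: Final position: (row=0, col=8), facing North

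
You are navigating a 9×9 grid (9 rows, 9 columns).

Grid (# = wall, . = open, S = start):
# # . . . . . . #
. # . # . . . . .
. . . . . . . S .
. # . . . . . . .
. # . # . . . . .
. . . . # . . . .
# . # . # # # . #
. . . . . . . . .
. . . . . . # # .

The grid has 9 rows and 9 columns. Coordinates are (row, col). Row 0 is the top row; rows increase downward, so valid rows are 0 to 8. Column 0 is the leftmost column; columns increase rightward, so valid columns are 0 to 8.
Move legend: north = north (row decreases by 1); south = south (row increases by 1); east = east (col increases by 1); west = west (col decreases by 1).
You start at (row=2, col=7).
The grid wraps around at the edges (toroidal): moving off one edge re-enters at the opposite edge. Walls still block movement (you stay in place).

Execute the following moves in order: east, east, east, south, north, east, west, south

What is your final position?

Answer: Final position: (row=2, col=1)

Derivation:
Start: (row=2, col=7)
  east (east): (row=2, col=7) -> (row=2, col=8)
  east (east): (row=2, col=8) -> (row=2, col=0)
  east (east): (row=2, col=0) -> (row=2, col=1)
  south (south): blocked, stay at (row=2, col=1)
  north (north): blocked, stay at (row=2, col=1)
  east (east): (row=2, col=1) -> (row=2, col=2)
  west (west): (row=2, col=2) -> (row=2, col=1)
  south (south): blocked, stay at (row=2, col=1)
Final: (row=2, col=1)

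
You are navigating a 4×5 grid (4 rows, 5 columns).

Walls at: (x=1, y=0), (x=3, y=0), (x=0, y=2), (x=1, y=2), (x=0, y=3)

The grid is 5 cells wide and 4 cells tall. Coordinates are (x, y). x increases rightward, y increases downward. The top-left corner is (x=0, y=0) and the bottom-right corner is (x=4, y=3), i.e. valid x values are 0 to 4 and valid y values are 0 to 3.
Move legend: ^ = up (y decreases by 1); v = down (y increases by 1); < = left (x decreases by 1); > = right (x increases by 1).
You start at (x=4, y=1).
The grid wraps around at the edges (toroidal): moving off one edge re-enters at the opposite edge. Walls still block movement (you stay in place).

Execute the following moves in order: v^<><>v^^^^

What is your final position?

Start: (x=4, y=1)
  v (down): (x=4, y=1) -> (x=4, y=2)
  ^ (up): (x=4, y=2) -> (x=4, y=1)
  < (left): (x=4, y=1) -> (x=3, y=1)
  > (right): (x=3, y=1) -> (x=4, y=1)
  < (left): (x=4, y=1) -> (x=3, y=1)
  > (right): (x=3, y=1) -> (x=4, y=1)
  v (down): (x=4, y=1) -> (x=4, y=2)
  ^ (up): (x=4, y=2) -> (x=4, y=1)
  ^ (up): (x=4, y=1) -> (x=4, y=0)
  ^ (up): (x=4, y=0) -> (x=4, y=3)
  ^ (up): (x=4, y=3) -> (x=4, y=2)
Final: (x=4, y=2)

Answer: Final position: (x=4, y=2)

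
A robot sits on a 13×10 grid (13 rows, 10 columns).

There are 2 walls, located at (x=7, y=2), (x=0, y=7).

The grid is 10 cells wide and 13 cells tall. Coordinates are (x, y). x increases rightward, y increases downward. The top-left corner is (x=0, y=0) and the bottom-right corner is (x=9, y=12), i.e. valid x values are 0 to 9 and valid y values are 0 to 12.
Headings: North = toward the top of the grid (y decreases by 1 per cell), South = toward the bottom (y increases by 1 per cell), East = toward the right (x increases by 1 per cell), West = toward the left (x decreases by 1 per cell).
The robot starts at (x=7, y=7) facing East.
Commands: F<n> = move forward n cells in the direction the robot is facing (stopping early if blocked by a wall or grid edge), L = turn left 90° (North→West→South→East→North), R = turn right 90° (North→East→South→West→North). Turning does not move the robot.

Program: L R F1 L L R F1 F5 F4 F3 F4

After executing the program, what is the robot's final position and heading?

Start: (x=7, y=7), facing East
  L: turn left, now facing North
  R: turn right, now facing East
  F1: move forward 1, now at (x=8, y=7)
  L: turn left, now facing North
  L: turn left, now facing West
  R: turn right, now facing North
  F1: move forward 1, now at (x=8, y=6)
  F5: move forward 5, now at (x=8, y=1)
  F4: move forward 1/4 (blocked), now at (x=8, y=0)
  F3: move forward 0/3 (blocked), now at (x=8, y=0)
  F4: move forward 0/4 (blocked), now at (x=8, y=0)
Final: (x=8, y=0), facing North

Answer: Final position: (x=8, y=0), facing North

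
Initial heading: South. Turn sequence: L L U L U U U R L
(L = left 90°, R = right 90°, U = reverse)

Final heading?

Answer: Final heading: West

Derivation:
Start: South
  L (left (90° counter-clockwise)) -> East
  L (left (90° counter-clockwise)) -> North
  U (U-turn (180°)) -> South
  L (left (90° counter-clockwise)) -> East
  U (U-turn (180°)) -> West
  U (U-turn (180°)) -> East
  U (U-turn (180°)) -> West
  R (right (90° clockwise)) -> North
  L (left (90° counter-clockwise)) -> West
Final: West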